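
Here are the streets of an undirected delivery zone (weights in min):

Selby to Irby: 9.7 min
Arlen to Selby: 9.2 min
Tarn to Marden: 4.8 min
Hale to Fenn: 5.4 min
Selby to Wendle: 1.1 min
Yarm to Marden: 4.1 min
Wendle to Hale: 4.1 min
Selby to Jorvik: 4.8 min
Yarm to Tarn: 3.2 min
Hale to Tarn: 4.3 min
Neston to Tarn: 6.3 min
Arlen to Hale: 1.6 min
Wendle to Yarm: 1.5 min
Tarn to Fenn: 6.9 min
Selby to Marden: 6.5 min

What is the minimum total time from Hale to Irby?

14.9 min

Settle nodes by increasing distance from Hale:
Hale: 0
Arlen: 1.6  (via Hale)
Wendle: 4.1  (via Hale)
Tarn: 4.3  (via Hale)
Selby: 5.2  (via Wendle)
Fenn: 5.4  (via Hale)
Yarm: 5.6  (via Wendle)
Marden: 9.1  (via Tarn)
Jorvik: 10  (via Selby)
Neston: 10.6  (via Tarn)
Irby: 14.9  (via Selby)
Shortest route: Hale → Wendle → Selby → Irby = 14.9 min.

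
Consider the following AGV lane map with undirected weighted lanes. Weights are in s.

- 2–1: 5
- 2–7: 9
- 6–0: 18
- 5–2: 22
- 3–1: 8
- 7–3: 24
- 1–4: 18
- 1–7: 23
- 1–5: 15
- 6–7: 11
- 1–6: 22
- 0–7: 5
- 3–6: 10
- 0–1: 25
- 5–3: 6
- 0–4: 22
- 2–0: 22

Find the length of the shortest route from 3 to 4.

Shortest distances from 3:
3: 0
5: 6  (via 3)
1: 8  (via 3)
6: 10  (via 3)
2: 13  (via 1)
7: 21  (via 6)
0: 26  (via 7)
4: 26  (via 1)
Shortest route: 3–1–4 = 26 s.

26 s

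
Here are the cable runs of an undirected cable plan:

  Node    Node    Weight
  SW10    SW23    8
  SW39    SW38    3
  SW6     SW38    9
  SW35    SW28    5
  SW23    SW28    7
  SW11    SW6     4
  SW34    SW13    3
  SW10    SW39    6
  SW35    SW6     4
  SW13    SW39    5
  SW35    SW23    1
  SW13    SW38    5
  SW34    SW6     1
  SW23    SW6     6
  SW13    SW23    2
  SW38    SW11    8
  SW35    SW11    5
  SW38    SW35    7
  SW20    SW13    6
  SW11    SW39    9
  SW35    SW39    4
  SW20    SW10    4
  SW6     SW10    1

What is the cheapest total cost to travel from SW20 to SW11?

Candidate routes:
SW20–SW13–SW23–SW35–SW11: 6+2+1+5 = 14
SW20–SW10–SW6–SW35–SW11: 4+1+4+5 = 14
SW20–SW10–SW6–SW11: 4+1+4 = 9
SW20–SW13–SW34–SW6–SW11: 6+3+1+4 = 14
The minimum is 9 via SW20–SW10–SW6–SW11.

9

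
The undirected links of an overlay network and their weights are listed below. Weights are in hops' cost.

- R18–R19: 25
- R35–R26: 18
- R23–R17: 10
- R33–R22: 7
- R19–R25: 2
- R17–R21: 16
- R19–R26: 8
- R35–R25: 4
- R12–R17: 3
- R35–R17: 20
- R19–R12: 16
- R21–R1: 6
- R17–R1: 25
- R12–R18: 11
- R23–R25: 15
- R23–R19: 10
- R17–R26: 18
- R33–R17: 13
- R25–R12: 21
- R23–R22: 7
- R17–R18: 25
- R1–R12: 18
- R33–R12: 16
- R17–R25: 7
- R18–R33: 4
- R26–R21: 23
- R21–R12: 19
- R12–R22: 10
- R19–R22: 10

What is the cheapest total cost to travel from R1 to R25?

28 hops' cost

Shortest distances from R1:
R1: 0
R21: 6  (via R1)
R12: 18  (via R1)
R17: 21  (via R12)
R22: 28  (via R12)
R25: 28  (via R17)
Shortest route: R1 → R12 → R17 → R25 = 28 hops' cost.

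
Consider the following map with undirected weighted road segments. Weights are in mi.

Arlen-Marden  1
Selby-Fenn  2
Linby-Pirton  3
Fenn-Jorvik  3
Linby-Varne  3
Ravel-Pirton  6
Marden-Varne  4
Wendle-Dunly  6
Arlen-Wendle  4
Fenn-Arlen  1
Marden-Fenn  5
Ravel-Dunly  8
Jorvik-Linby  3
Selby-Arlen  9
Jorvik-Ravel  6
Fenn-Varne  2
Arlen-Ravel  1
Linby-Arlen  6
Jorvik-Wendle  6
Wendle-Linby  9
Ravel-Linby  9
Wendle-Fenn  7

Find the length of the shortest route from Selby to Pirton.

Enumerating some paths:
Selby → Fenn → Jorvik → Linby → Pirton: 2+3+3+3 = 11
Selby → Fenn → Arlen → Linby → Pirton: 2+1+6+3 = 12
Selby → Fenn → Arlen → Ravel → Pirton: 2+1+1+6 = 10
The minimum is 10 mi via Selby → Fenn → Arlen → Ravel → Pirton.

10 mi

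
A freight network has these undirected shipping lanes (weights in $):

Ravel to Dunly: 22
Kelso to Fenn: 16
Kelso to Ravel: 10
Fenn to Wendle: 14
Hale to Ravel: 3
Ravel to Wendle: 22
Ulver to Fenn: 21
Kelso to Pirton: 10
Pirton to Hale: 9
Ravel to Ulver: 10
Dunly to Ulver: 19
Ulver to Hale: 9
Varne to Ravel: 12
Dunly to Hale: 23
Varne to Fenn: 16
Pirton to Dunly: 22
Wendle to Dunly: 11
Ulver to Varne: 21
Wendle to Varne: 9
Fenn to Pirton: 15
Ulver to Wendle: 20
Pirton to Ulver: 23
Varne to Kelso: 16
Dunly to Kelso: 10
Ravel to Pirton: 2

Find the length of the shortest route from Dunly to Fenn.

Shortest distances from Dunly:
Dunly: 0
Kelso: 10  (via Dunly)
Wendle: 11  (via Dunly)
Ulver: 19  (via Dunly)
Varne: 20  (via Wendle)
Pirton: 20  (via Kelso)
Ravel: 20  (via Kelso)
Hale: 23  (via Dunly)
Fenn: 25  (via Wendle)
Shortest route: Dunly → Wendle → Fenn = $25.

$25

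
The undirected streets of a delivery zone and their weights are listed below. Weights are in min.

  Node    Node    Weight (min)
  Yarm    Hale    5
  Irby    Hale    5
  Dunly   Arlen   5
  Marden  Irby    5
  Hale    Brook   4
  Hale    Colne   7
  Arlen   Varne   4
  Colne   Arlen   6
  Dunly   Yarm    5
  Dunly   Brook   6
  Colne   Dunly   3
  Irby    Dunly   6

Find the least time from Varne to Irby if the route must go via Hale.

Shortest Varne→Hale: Varne → Arlen → Colne → Hale = 17
Best Hale to Irby: Hale → Irby costing 5
Total via Hale: 17 + 5 = 22 min.

22 min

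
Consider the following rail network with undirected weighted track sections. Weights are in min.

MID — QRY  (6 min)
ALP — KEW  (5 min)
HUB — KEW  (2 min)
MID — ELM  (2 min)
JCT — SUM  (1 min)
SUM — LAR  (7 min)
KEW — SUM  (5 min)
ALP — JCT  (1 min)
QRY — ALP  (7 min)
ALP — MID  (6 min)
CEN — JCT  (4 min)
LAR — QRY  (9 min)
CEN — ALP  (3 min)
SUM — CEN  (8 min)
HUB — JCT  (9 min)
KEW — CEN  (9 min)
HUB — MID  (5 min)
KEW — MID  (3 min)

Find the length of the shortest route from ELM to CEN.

Shortest distances from ELM:
ELM: 0
MID: 2  (via ELM)
KEW: 5  (via MID)
HUB: 7  (via MID)
QRY: 8  (via MID)
ALP: 8  (via MID)
JCT: 9  (via ALP)
SUM: 10  (via KEW)
CEN: 11  (via ALP)
Shortest route: ELM–MID–ALP–CEN = 11 min.

11 min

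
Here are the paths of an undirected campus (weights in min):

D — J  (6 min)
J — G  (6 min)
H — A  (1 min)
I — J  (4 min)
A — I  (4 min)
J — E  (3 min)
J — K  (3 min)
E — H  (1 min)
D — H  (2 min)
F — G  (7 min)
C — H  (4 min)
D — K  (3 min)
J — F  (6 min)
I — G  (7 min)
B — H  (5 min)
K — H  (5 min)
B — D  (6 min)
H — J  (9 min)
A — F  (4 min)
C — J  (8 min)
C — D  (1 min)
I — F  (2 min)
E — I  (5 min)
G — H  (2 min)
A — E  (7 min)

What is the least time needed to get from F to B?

Candidate routes:
F–I–A–H–B: 2+4+1+5 = 12
F–A–H–B: 4+1+5 = 10
The minimum is 10 min via F–A–H–B.

10 min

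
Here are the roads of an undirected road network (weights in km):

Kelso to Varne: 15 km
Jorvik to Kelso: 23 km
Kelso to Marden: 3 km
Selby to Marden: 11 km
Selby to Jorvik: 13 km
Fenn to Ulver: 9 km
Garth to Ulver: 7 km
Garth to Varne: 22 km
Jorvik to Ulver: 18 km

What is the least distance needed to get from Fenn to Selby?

40 km

Shortest distances from Fenn:
Fenn: 0
Ulver: 9  (via Fenn)
Garth: 16  (via Ulver)
Jorvik: 27  (via Ulver)
Varne: 38  (via Garth)
Selby: 40  (via Jorvik)
Shortest route: Fenn–Ulver–Jorvik–Selby = 40 km.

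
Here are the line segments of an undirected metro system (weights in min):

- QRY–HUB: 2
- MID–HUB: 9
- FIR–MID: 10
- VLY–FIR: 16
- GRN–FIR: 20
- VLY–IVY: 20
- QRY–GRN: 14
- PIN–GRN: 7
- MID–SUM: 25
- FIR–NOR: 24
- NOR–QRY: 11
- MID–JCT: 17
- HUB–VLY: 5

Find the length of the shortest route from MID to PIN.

Running Dijkstra from MID:
MID: 0
HUB: 9  (via MID)
FIR: 10  (via MID)
QRY: 11  (via HUB)
VLY: 14  (via HUB)
JCT: 17  (via MID)
NOR: 22  (via QRY)
GRN: 25  (via QRY)
SUM: 25  (via MID)
PIN: 32  (via GRN)
Shortest route: MID–HUB–QRY–GRN–PIN = 32 min.

32 min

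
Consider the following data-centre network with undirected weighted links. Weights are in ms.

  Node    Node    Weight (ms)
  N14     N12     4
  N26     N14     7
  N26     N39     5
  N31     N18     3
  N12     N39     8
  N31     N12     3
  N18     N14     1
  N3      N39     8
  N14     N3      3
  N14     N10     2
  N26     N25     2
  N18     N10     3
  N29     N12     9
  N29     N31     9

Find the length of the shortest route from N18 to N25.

10 ms

Candidate routes:
N18 - N10 - N14 - N26 - N25: 3+2+7+2 = 14
N18 - N31 - N12 - N14 - N26 - N25: 3+3+4+7+2 = 19
N18 - N14 - N26 - N25: 1+7+2 = 10
The minimum is 10 ms via N18 - N14 - N26 - N25.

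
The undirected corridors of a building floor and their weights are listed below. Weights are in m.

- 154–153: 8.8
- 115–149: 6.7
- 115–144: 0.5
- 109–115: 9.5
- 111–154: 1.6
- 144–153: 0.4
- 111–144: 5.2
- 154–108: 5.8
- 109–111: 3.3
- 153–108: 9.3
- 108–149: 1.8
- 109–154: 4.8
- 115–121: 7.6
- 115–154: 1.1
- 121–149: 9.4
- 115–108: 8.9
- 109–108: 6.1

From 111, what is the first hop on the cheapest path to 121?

154

Enumerating some paths:
111 → 109 → 154 → 115 → 121: 3.3+4.8+1.1+7.6 = 16.8
111 → 154 → 115 → 121: 1.6+1.1+7.6 = 10.3
111 → 144 → 115 → 121: 5.2+0.5+7.6 = 13.3
The minimum is 10.3 m via 111 → 154 → 115 → 121.
So from 111 the first move is to 154.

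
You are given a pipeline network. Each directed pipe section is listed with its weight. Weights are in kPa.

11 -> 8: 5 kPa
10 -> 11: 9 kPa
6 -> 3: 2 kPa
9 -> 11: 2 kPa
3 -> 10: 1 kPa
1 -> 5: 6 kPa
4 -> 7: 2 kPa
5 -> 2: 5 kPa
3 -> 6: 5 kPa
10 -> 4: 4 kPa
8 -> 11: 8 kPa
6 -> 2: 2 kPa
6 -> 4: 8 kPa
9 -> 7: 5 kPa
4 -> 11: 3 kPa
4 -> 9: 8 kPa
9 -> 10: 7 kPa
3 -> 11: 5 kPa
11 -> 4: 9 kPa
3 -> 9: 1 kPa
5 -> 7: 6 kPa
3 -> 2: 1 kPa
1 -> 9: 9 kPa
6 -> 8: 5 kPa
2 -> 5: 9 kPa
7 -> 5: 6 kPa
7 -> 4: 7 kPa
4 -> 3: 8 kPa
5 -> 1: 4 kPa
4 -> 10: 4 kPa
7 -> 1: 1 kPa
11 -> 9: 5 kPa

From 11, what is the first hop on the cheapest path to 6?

Candidate routes:
11–4–3–6: 9+8+5 = 22
11–9–10–4–3–6: 5+7+4+8+5 = 29
The minimum is 22 kPa via 11–4–3–6.
So from 11 the first move is to 4.

4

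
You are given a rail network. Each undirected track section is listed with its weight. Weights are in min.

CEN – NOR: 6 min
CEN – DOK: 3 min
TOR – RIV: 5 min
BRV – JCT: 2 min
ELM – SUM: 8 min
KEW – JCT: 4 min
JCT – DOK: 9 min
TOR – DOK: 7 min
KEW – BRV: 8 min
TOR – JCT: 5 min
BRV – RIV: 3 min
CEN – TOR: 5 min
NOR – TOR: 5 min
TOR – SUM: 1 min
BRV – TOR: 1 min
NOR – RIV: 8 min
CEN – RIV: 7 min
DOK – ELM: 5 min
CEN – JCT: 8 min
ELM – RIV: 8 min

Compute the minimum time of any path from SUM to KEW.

Settle nodes by increasing distance from SUM:
SUM: 0
TOR: 1  (via SUM)
BRV: 2  (via TOR)
JCT: 4  (via BRV)
RIV: 5  (via BRV)
CEN: 6  (via TOR)
NOR: 6  (via TOR)
DOK: 8  (via TOR)
KEW: 8  (via JCT)
Shortest route: SUM → TOR → BRV → JCT → KEW = 8 min.

8 min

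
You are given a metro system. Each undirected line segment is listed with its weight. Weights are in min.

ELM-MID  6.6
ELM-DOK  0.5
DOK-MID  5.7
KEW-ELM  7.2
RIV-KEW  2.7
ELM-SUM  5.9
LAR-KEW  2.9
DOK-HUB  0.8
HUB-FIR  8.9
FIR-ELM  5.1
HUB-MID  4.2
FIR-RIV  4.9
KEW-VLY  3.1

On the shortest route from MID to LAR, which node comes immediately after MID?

HUB

Candidate routes:
MID - HUB - DOK - ELM - FIR - RIV - KEW - LAR: 4.2+0.8+0.5+5.1+4.9+2.7+2.9 = 21.1
MID - ELM - KEW - LAR: 6.6+7.2+2.9 = 16.7
MID - DOK - ELM - KEW - LAR: 5.7+0.5+7.2+2.9 = 16.3
MID - HUB - DOK - ELM - KEW - LAR: 4.2+0.8+0.5+7.2+2.9 = 15.6
Cheapest is MID - HUB - DOK - ELM - KEW - LAR at 15.6 min.
So from MID the first move is to HUB.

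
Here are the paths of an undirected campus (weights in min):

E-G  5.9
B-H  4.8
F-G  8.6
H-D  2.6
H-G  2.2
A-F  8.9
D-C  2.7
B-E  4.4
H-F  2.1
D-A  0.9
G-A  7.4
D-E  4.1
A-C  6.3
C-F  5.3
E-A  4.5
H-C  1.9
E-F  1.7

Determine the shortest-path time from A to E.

Candidate routes:
A → E: 4.5 = 4.5
A → D → E: 0.9+4.1 = 5
A → D → H → F → E: 0.9+2.6+2.1+1.7 = 7.3
The minimum is 4.5 min via A → E.

4.5 min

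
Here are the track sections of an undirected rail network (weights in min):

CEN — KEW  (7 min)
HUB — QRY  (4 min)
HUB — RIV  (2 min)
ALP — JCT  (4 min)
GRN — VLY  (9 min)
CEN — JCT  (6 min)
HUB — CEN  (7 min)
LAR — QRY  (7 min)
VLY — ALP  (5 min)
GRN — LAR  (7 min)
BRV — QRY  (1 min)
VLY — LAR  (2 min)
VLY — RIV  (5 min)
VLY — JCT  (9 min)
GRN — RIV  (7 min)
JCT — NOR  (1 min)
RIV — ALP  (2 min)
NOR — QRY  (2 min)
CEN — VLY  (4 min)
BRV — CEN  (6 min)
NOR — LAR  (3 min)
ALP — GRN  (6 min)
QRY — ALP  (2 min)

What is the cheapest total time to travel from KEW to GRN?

Shortest distances from KEW:
KEW: 0
CEN: 7  (via KEW)
VLY: 11  (via CEN)
BRV: 13  (via CEN)
LAR: 13  (via VLY)
JCT: 13  (via CEN)
QRY: 14  (via BRV)
NOR: 14  (via JCT)
HUB: 14  (via CEN)
ALP: 16  (via VLY)
RIV: 16  (via VLY)
GRN: 20  (via VLY)
Shortest route: KEW–CEN–VLY–GRN = 20 min.

20 min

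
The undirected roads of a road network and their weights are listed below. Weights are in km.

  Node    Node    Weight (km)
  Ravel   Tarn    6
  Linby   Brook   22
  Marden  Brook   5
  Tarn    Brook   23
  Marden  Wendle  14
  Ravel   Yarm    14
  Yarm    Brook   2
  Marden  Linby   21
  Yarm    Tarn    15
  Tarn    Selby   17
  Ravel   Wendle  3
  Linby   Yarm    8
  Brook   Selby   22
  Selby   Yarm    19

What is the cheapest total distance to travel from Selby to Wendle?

Compare a few routes:
Selby–Yarm–Ravel–Wendle: 19+14+3 = 36
Selby–Yarm–Brook–Marden–Wendle: 19+2+5+14 = 40
Selby–Brook–Yarm–Ravel–Wendle: 22+2+14+3 = 41
Selby–Tarn–Ravel–Wendle: 17+6+3 = 26
Cheapest is Selby–Tarn–Ravel–Wendle at 26 km.

26 km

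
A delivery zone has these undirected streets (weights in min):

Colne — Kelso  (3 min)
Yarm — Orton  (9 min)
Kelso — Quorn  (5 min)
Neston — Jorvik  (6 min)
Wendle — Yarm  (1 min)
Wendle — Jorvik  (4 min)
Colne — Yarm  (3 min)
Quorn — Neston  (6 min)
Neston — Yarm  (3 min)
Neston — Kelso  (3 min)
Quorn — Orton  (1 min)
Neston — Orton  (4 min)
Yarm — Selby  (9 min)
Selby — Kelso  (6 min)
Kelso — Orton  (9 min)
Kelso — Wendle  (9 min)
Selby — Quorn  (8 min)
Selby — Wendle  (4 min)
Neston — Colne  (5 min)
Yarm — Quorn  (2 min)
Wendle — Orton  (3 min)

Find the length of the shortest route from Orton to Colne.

6 min

Enumerating some paths:
Orton - Neston - Colne: 4+5 = 9
Orton - Wendle - Yarm - Colne: 3+1+3 = 7
Orton - Quorn - Yarm - Colne: 1+2+3 = 6
The minimum is 6 min via Orton - Quorn - Yarm - Colne.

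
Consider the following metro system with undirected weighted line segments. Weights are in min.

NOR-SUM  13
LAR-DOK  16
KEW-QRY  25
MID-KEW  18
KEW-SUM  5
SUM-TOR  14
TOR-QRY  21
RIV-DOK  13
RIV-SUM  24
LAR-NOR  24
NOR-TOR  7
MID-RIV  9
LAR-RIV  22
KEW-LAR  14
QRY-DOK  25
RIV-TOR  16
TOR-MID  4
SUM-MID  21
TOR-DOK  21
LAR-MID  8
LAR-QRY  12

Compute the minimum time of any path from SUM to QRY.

Candidate routes:
SUM–KEW–LAR–QRY: 5+14+12 = 31
SUM–KEW–QRY: 5+25 = 30
SUM–TOR–MID–LAR–QRY: 14+4+8+12 = 38
SUM–TOR–QRY: 14+21 = 35
The minimum is 30 min via SUM–KEW–QRY.

30 min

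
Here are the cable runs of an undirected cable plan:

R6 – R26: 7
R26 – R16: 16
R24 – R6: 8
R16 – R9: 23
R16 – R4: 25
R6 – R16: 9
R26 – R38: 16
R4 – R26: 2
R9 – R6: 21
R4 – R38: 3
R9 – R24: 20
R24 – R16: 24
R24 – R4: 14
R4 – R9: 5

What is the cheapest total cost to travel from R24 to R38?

17

Enumerating some paths:
R24 → R6 → R26 → R4 → R38: 8+7+2+3 = 20
R24 → R4 → R38: 14+3 = 17
The minimum is 17 via R24 → R4 → R38.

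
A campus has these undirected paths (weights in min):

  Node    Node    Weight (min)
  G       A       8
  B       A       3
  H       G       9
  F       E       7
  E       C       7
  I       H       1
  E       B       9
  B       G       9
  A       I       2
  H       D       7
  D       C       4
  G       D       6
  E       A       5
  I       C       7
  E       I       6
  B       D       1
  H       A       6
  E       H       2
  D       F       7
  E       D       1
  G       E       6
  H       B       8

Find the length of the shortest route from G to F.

Candidate routes:
G → E → D → F: 6+1+7 = 14
G → D → F: 6+7 = 13
Cheapest is G → D → F at 13 min.

13 min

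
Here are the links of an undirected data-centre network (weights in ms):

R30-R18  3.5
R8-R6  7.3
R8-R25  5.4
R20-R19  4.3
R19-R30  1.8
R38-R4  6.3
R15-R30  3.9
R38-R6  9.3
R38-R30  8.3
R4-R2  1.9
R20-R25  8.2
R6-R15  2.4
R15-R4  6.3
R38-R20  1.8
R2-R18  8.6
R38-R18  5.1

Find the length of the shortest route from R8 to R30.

13.6 ms

Shortest distances from R8:
R8: 0
R25: 5.4  (via R8)
R6: 7.3  (via R8)
R15: 9.7  (via R6)
R20: 13.6  (via R25)
R30: 13.6  (via R15)
Shortest route: R8–R6–R15–R30 = 13.6 ms.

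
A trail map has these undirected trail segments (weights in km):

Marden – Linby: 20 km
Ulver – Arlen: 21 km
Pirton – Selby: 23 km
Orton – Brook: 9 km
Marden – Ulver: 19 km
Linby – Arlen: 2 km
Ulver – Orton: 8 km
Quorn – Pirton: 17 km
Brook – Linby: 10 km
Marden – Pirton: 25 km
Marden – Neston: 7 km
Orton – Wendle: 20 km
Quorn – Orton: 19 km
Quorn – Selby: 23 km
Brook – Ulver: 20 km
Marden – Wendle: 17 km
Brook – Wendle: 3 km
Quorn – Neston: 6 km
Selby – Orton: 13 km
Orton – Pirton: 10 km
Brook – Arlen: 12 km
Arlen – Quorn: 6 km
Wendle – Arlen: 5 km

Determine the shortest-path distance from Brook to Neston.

20 km

Candidate routes:
Brook → Linby → Arlen → Quorn → Neston: 10+2+6+6 = 24
Brook → Wendle → Arlen → Quorn → Neston: 3+5+6+6 = 20
Brook → Arlen → Quorn → Neston: 12+6+6 = 24
Cheapest is Brook → Wendle → Arlen → Quorn → Neston at 20 km.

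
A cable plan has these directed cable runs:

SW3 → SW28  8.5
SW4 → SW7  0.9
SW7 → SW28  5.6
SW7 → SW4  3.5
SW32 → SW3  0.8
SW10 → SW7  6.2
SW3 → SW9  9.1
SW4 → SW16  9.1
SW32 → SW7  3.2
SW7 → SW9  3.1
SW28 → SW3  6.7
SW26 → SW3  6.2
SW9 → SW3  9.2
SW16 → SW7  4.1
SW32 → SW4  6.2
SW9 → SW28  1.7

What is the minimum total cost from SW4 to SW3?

12.4

Settle nodes by increasing distance from SW4:
SW4: 0
SW7: 0.9  (via SW4)
SW9: 4  (via SW7)
SW28: 5.7  (via SW9)
SW16: 9.1  (via SW4)
SW3: 12.4  (via SW28)
Shortest route: SW4–SW7–SW9–SW28–SW3 = 12.4.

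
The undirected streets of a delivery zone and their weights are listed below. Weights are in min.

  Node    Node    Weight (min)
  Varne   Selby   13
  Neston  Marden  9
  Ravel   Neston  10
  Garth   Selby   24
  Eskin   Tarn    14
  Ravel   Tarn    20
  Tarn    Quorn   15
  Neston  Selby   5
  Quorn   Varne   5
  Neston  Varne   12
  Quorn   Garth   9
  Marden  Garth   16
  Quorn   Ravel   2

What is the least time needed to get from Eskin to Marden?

Settle nodes by increasing distance from Eskin:
Eskin: 0
Tarn: 14  (via Eskin)
Quorn: 29  (via Tarn)
Ravel: 31  (via Quorn)
Varne: 34  (via Quorn)
Garth: 38  (via Quorn)
Neston: 41  (via Ravel)
Selby: 46  (via Neston)
Marden: 50  (via Neston)
Shortest route: Eskin–Tarn–Quorn–Ravel–Neston–Marden = 50 min.

50 min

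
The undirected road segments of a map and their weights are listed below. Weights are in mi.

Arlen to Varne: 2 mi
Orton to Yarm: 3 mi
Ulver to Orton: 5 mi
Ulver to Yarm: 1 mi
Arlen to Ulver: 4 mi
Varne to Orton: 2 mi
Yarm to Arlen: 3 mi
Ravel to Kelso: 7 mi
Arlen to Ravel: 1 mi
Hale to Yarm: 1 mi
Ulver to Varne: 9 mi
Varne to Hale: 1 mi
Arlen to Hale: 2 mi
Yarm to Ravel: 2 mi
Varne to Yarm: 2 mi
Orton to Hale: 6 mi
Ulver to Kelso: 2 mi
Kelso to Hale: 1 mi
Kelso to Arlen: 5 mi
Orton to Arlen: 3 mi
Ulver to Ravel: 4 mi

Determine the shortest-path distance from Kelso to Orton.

4 mi

Candidate routes:
Kelso–Ulver–Yarm–Orton: 2+1+3 = 6
Kelso–Hale–Varne–Orton: 1+1+2 = 4
Kelso–Hale–Yarm–Orton: 1+1+3 = 5
The minimum is 4 mi via Kelso–Hale–Varne–Orton.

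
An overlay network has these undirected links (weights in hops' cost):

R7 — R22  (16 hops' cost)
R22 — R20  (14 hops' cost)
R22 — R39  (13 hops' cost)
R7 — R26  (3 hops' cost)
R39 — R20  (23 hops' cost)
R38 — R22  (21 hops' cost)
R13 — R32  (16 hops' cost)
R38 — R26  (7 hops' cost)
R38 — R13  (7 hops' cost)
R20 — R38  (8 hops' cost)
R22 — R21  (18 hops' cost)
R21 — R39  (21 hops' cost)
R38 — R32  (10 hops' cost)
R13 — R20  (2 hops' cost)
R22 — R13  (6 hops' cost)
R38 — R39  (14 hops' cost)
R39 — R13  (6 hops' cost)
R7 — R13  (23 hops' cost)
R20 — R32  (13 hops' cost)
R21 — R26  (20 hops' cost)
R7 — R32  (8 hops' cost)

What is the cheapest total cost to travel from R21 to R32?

Shortest distances from R21:
R21: 0
R22: 18  (via R21)
R26: 20  (via R21)
R39: 21  (via R21)
R7: 23  (via R26)
R13: 24  (via R22)
R20: 26  (via R13)
R38: 27  (via R26)
R32: 31  (via R7)
Shortest route: R21 → R26 → R7 → R32 = 31 hops' cost.

31 hops' cost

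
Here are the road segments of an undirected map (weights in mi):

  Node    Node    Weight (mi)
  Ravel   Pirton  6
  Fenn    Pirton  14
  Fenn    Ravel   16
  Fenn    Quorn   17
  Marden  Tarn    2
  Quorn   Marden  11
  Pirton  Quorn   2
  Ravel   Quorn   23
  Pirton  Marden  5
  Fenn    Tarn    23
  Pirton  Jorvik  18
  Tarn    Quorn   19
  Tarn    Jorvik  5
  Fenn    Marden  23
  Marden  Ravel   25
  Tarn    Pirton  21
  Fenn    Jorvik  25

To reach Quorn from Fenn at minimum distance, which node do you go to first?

Pirton

Candidate routes:
Fenn–Pirton–Quorn: 14+2 = 16
Fenn–Ravel–Pirton–Quorn: 16+6+2 = 24
Fenn–Marden–Pirton–Quorn: 23+5+2 = 30
Fenn–Quorn: 17 = 17
Cheapest is Fenn–Pirton–Quorn at 16 mi.
So from Fenn the first move is to Pirton.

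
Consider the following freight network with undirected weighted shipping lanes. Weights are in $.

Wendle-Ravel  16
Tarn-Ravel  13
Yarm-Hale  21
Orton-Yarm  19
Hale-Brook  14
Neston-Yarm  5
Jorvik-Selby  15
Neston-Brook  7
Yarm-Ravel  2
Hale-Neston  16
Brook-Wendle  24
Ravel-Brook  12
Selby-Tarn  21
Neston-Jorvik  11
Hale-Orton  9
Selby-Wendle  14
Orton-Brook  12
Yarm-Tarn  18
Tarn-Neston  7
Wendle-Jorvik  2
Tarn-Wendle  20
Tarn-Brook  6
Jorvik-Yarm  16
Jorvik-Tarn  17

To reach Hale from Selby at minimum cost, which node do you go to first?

Tarn

Candidate routes:
Selby - Tarn - Brook - Hale: 21+6+14 = 41
Selby - Jorvik - Neston - Hale: 15+11+16 = 42
Cheapest is Selby - Tarn - Brook - Hale at $41.
So from Selby the first move is to Tarn.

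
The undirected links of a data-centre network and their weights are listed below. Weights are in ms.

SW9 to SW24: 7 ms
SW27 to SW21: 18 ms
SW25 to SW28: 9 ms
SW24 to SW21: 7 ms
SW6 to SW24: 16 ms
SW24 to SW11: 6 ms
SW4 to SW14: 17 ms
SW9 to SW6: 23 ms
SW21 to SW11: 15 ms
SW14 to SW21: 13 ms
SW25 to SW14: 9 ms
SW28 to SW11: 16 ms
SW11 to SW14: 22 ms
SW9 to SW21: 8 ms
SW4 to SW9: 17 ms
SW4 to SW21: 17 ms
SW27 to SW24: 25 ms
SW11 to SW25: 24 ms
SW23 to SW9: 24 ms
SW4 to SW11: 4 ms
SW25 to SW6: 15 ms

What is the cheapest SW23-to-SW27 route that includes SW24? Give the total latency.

56 ms

Best SW23 to SW24: SW23 → SW9 → SW24 costing 31
Shortest SW24→SW27: SW24 → SW27 = 25
Total via SW24: 31 + 25 = 56 ms.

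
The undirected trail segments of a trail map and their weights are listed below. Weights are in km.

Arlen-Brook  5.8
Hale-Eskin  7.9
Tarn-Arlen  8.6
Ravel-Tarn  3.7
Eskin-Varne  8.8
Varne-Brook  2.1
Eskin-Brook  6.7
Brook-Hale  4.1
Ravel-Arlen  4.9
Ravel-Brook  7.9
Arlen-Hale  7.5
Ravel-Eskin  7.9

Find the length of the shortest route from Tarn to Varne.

Shortest distances from Tarn:
Tarn: 0
Ravel: 3.7  (via Tarn)
Arlen: 8.6  (via Tarn)
Eskin: 11.6  (via Ravel)
Brook: 11.6  (via Ravel)
Varne: 13.7  (via Brook)
Shortest route: Tarn → Ravel → Brook → Varne = 13.7 km.

13.7 km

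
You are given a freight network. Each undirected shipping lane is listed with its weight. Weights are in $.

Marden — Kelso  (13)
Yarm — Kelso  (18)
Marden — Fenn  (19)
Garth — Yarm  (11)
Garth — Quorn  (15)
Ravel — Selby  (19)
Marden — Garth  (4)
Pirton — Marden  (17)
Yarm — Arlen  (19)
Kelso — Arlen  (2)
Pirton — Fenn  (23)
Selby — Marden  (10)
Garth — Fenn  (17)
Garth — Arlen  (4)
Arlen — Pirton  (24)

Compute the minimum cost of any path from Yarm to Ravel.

Candidate routes:
Yarm–Arlen–Garth–Marden–Selby–Ravel: 19+4+4+10+19 = 56
Yarm–Garth–Arlen–Kelso–Marden–Selby–Ravel: 11+4+2+13+10+19 = 59
Yarm–Kelso–Arlen–Garth–Marden–Selby–Ravel: 18+2+4+4+10+19 = 57
Yarm–Garth–Marden–Selby–Ravel: 11+4+10+19 = 44
The minimum is $44 via Yarm–Garth–Marden–Selby–Ravel.

$44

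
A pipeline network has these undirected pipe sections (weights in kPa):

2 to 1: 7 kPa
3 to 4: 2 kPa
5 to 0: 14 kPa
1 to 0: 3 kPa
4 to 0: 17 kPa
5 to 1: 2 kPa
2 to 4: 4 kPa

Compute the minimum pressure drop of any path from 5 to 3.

15 kPa

Shortest distances from 5:
5: 0
1: 2  (via 5)
0: 5  (via 1)
2: 9  (via 1)
4: 13  (via 2)
3: 15  (via 4)
Shortest route: 5 → 1 → 2 → 4 → 3 = 15 kPa.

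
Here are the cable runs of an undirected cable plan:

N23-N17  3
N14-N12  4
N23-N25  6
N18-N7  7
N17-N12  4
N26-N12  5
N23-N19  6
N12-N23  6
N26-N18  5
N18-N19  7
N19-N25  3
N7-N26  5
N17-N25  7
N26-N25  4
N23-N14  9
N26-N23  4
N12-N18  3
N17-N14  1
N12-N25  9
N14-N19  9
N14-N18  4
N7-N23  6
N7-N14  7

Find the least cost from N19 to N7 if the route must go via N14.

Shortest N19→N14: N19–N14 = 9
Best N14 to N7: N14–N7 costing 7
Total via N14: 9 + 7 = 16.

16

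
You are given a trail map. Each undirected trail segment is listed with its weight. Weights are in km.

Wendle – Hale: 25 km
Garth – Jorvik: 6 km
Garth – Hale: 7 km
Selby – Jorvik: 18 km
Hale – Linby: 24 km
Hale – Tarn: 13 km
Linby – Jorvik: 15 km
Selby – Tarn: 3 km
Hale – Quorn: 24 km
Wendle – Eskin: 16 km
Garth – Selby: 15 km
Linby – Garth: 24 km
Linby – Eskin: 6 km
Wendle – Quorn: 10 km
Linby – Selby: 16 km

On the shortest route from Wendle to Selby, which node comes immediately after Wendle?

Compare a few routes:
Wendle - Hale - Garth - Selby: 25+7+15 = 47
Wendle - Hale - Tarn - Selby: 25+13+3 = 41
Wendle - Eskin - Linby - Selby: 16+6+16 = 38
Cheapest is Wendle - Eskin - Linby - Selby at 38 km.
So from Wendle the first move is to Eskin.

Eskin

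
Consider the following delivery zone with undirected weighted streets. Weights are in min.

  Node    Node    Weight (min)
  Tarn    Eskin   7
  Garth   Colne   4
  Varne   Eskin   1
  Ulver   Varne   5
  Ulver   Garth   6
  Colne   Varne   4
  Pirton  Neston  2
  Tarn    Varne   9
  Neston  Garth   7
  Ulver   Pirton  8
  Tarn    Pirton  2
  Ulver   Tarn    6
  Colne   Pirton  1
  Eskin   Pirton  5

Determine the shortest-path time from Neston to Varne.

Compare a few routes:
Neston → Pirton → Eskin → Varne: 2+5+1 = 8
Neston → Pirton → Colne → Varne: 2+1+4 = 7
The minimum is 7 min via Neston → Pirton → Colne → Varne.

7 min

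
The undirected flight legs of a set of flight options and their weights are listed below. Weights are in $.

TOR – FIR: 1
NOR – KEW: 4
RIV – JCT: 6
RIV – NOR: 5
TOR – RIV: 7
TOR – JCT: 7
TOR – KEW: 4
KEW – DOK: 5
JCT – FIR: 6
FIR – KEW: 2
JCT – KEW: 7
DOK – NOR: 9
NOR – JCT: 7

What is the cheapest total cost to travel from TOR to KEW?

Compare a few routes:
TOR - FIR - KEW: 1+2 = 3
TOR - KEW: 4 = 4
The minimum is $3 via TOR - FIR - KEW.

$3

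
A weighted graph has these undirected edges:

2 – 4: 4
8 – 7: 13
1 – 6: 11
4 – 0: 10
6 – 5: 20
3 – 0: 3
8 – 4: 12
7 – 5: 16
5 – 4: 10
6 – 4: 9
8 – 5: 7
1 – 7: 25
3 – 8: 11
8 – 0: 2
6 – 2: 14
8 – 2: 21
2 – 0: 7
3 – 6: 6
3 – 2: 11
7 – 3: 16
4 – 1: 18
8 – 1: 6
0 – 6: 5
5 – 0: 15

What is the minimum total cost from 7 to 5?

16

Running Dijkstra from 7:
7: 0
8: 13  (via 7)
0: 15  (via 8)
3: 16  (via 7)
5: 16  (via 7)
Shortest route: 7–5 = 16.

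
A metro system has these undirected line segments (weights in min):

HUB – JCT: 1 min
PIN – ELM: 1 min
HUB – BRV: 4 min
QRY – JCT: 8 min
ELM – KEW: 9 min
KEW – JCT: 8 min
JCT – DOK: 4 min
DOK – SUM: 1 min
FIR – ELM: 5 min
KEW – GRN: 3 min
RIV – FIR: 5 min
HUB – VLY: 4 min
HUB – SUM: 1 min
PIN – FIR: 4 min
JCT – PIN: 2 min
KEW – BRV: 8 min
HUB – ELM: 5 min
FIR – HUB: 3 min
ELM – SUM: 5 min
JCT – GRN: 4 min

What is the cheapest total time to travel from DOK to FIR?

Running Dijkstra from DOK:
DOK: 0
SUM: 1  (via DOK)
HUB: 2  (via SUM)
JCT: 3  (via HUB)
FIR: 5  (via HUB)
Shortest route: DOK → SUM → HUB → FIR = 5 min.

5 min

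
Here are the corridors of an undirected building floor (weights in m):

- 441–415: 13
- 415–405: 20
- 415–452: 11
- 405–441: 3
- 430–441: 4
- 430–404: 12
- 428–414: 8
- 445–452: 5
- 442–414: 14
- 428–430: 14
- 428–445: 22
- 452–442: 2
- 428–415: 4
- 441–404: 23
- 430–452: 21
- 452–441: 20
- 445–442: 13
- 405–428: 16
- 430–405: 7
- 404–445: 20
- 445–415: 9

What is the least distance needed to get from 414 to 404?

Shortest distances from 414:
414: 0
428: 8  (via 414)
415: 12  (via 428)
442: 14  (via 414)
452: 16  (via 442)
445: 21  (via 415)
430: 22  (via 428)
405: 24  (via 428)
441: 25  (via 415)
404: 34  (via 430)
Shortest route: 414–428–430–404 = 34 m.

34 m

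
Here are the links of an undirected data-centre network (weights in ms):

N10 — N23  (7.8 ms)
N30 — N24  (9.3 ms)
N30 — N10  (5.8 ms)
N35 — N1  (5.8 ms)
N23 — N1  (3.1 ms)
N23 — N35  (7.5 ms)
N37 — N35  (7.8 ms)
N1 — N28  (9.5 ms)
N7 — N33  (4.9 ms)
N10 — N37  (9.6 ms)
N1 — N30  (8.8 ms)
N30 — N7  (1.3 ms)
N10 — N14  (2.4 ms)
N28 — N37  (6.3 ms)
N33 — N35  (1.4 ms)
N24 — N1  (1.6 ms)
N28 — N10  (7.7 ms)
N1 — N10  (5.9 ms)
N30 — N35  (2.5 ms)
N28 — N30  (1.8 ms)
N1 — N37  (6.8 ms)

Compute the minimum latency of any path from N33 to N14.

Enumerating some paths:
N33 → N35 → N30 → N28 → N10 → N14: 1.4+2.5+1.8+7.7+2.4 = 15.8
N33 → N35 → N1 → N10 → N14: 1.4+5.8+5.9+2.4 = 15.5
N33 → N35 → N30 → N10 → N14: 1.4+2.5+5.8+2.4 = 12.1
N33 → N7 → N30 → N10 → N14: 4.9+1.3+5.8+2.4 = 14.4
Cheapest is N33 → N35 → N30 → N10 → N14 at 12.1 ms.

12.1 ms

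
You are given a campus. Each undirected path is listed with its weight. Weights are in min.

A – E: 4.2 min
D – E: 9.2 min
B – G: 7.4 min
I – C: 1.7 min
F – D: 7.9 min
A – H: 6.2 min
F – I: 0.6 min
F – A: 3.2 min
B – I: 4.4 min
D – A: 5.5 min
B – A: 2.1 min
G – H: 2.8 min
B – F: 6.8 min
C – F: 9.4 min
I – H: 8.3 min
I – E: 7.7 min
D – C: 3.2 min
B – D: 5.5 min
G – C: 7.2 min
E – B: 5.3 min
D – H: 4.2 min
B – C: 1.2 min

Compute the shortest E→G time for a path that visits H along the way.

13.2 min

Shortest E→H: E–A–H = 10.4
Best H to G: H–G costing 2.8
Total via H: 10.4 + 2.8 = 13.2 min.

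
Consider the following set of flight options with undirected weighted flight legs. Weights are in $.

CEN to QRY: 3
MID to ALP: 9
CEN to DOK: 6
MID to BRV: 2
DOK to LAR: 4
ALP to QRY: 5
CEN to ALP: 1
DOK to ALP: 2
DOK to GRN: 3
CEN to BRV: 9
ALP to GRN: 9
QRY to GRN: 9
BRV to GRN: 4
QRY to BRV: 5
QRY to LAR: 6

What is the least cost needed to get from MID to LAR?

Candidate routes:
MID - BRV - QRY - LAR: 2+5+6 = 13
MID - ALP - DOK - LAR: 9+2+4 = 15
MID - BRV - QRY - ALP - DOK - LAR: 2+5+5+2+4 = 18
MID - BRV - QRY - CEN - ALP - DOK - LAR: 2+5+3+1+2+4 = 17
The minimum is $13 via MID - BRV - QRY - LAR.

$13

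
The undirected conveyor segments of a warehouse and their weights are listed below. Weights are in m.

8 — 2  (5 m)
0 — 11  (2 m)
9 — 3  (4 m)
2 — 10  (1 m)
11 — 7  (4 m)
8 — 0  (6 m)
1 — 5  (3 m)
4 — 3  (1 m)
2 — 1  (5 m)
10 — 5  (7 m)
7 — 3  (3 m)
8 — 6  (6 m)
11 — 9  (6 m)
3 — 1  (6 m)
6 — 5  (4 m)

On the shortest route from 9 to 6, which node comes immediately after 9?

Compare a few routes:
9 → 11 → 0 → 8 → 6: 6+2+6+6 = 20
9 → 3 → 1 → 2 → 8 → 6: 4+6+5+5+6 = 26
9 → 3 → 1 → 5 → 6: 4+6+3+4 = 17
9 → 3 → 7 → 11 → 0 → 8 → 6: 4+3+4+2+6+6 = 25
The minimum is 17 m via 9 → 3 → 1 → 5 → 6.
So from 9 the first move is to 3.

3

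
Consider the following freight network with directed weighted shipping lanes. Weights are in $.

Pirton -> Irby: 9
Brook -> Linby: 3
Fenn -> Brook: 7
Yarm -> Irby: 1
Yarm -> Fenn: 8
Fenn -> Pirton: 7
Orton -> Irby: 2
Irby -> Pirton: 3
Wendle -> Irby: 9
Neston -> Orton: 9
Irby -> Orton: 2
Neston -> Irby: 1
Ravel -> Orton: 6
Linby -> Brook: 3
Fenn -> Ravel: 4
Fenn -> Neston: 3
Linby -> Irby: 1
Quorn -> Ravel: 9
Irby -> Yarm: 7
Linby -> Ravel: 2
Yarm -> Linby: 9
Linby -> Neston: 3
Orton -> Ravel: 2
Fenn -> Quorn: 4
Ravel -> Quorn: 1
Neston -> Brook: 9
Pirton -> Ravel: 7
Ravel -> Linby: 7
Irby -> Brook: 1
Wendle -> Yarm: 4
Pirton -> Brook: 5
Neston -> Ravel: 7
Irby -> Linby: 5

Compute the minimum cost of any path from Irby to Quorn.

Compare a few routes:
Irby–Orton–Ravel–Quorn: 2+2+1 = 5
Irby–Linby–Ravel–Quorn: 5+2+1 = 8
Irby–Brook–Linby–Ravel–Quorn: 1+3+2+1 = 7
Cheapest is Irby–Orton–Ravel–Quorn at $5.

$5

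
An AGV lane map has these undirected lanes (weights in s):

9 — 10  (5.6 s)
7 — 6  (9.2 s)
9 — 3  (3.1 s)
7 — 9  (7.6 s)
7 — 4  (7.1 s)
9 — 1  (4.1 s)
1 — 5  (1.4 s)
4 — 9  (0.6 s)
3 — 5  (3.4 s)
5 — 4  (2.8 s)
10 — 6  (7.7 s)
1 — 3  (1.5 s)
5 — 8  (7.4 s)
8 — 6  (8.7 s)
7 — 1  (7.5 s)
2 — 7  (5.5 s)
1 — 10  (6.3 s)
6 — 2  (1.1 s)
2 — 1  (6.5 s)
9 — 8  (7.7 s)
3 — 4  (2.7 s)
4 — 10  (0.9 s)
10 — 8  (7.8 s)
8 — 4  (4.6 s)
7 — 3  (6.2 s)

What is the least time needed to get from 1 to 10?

Candidate routes:
1–10: 6.3 = 6.3
1–5–4–10: 1.4+2.8+0.9 = 5.1
1–9–4–10: 4.1+0.6+0.9 = 5.6
1–3–9–4–10: 1.5+3.1+0.6+0.9 = 6.1
Cheapest is 1–5–4–10 at 5.1 s.

5.1 s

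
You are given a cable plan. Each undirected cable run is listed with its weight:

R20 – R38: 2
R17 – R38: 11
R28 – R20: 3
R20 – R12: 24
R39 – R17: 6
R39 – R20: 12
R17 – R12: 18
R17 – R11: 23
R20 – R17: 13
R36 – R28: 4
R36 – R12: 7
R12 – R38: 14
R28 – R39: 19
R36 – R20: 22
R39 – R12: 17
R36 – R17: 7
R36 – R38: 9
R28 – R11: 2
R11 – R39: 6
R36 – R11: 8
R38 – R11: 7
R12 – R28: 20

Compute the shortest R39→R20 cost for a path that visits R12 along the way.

31

Best R39 to R12: R39 → R12 costing 17
Shortest R12→R20: R12 → R36 → R28 → R20 = 14
Total via R12: 17 + 14 = 31.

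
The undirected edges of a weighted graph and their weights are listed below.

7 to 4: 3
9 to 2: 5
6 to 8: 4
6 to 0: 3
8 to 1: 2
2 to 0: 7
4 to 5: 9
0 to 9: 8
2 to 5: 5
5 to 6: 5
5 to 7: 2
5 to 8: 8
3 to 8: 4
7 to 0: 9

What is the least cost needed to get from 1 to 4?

15

Settle nodes by increasing distance from 1:
1: 0
8: 2  (via 1)
3: 6  (via 8)
6: 6  (via 8)
0: 9  (via 6)
5: 10  (via 8)
7: 12  (via 5)
2: 15  (via 5)
4: 15  (via 7)
Shortest route: 1–8–5–7–4 = 15.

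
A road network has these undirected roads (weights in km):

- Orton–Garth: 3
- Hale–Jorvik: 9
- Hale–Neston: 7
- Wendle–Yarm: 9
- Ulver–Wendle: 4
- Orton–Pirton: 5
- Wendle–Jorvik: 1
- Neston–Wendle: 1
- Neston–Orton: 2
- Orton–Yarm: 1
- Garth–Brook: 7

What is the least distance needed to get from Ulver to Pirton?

Enumerating some paths:
Ulver - Wendle - Neston - Orton - Pirton: 4+1+2+5 = 12
Ulver - Wendle - Jorvik - Hale - Neston - Orton - Pirton: 4+1+9+7+2+5 = 28
Ulver - Wendle - Yarm - Orton - Pirton: 4+9+1+5 = 19
The minimum is 12 km via Ulver - Wendle - Neston - Orton - Pirton.

12 km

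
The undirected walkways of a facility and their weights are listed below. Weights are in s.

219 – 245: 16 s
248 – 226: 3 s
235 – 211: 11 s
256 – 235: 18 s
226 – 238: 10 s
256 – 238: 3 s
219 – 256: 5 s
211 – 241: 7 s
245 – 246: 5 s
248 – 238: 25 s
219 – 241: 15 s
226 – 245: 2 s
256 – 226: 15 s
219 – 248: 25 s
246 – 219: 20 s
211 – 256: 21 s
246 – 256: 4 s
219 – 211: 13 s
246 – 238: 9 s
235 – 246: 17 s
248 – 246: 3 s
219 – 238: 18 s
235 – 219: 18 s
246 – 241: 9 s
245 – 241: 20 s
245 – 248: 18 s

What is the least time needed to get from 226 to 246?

Settle nodes by increasing distance from 226:
226: 0
245: 2  (via 226)
248: 3  (via 226)
246: 6  (via 248)
Shortest route: 226–248–246 = 6 s.

6 s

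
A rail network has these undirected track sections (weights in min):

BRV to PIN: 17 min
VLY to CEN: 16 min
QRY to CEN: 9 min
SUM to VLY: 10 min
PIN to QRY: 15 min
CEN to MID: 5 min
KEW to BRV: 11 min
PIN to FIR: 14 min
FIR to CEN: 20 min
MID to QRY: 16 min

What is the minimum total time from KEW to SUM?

78 min

Settle nodes by increasing distance from KEW:
KEW: 0
BRV: 11  (via KEW)
PIN: 28  (via BRV)
FIR: 42  (via PIN)
QRY: 43  (via PIN)
CEN: 52  (via QRY)
MID: 57  (via CEN)
VLY: 68  (via CEN)
SUM: 78  (via VLY)
Shortest route: KEW → BRV → PIN → QRY → CEN → VLY → SUM = 78 min.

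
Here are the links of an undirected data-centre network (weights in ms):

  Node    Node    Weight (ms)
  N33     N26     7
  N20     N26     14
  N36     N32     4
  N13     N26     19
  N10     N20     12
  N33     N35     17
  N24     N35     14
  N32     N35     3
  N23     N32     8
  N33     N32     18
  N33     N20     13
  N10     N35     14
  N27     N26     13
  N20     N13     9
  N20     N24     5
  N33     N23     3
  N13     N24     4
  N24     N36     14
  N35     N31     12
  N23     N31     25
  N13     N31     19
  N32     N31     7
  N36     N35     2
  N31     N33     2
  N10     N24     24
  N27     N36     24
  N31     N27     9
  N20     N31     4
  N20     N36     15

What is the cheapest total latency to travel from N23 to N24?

14 ms

Enumerating some paths:
N23 → N32 → N31 → N20 → N24: 8+7+4+5 = 24
N23 → N33 → N20 → N24: 3+13+5 = 21
N23 → N33 → N31 → N20 → N13 → N24: 3+2+4+9+4 = 22
N23 → N33 → N31 → N20 → N24: 3+2+4+5 = 14
Cheapest is N23 → N33 → N31 → N20 → N24 at 14 ms.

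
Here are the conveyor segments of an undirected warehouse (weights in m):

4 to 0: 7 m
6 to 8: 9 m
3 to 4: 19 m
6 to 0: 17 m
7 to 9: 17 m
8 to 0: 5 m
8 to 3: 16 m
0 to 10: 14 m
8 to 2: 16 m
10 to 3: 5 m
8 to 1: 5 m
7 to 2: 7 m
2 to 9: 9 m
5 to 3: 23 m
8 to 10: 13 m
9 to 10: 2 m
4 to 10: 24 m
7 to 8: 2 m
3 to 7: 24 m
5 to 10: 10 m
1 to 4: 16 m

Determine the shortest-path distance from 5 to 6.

Candidate routes:
5–10–9–2–7–8–6: 10+2+9+7+2+9 = 39
5–10–0–8–6: 10+14+5+9 = 38
5–10–8–6: 10+13+9 = 32
The minimum is 32 m via 5–10–8–6.

32 m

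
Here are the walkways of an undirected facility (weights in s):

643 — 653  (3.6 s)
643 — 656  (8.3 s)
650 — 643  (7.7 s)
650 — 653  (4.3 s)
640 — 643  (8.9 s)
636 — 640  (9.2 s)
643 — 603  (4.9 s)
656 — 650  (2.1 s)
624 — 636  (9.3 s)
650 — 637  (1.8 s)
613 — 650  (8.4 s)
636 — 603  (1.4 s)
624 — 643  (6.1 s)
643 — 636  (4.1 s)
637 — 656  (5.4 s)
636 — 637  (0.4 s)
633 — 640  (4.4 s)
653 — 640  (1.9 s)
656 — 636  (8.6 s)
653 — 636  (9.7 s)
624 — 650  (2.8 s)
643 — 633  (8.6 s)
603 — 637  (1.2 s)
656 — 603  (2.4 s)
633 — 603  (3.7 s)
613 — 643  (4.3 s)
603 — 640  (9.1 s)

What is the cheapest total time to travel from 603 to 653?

7.3 s

Settle nodes by increasing distance from 603:
603: 0
637: 1.2  (via 603)
636: 1.4  (via 603)
656: 2.4  (via 603)
650: 3  (via 637)
633: 3.7  (via 603)
643: 4.9  (via 603)
624: 5.8  (via 650)
653: 7.3  (via 650)
Shortest route: 603–637–650–653 = 7.3 s.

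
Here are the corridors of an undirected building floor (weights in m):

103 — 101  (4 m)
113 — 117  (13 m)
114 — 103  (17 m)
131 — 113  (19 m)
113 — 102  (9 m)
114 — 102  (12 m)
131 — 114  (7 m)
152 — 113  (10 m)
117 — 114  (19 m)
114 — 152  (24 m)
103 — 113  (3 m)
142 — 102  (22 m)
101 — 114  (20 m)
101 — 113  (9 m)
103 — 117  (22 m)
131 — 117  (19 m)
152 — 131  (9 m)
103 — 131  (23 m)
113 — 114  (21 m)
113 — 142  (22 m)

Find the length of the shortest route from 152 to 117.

Running Dijkstra from 152:
152: 0
131: 9  (via 152)
113: 10  (via 152)
103: 13  (via 113)
114: 16  (via 131)
101: 17  (via 103)
102: 19  (via 113)
117: 23  (via 113)
Shortest route: 152 → 113 → 117 = 23 m.

23 m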